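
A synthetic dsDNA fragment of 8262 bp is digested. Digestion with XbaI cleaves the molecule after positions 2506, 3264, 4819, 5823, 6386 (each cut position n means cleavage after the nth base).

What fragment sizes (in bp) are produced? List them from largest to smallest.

2506, 1876, 1555, 1004, 758, 563 bp

Linear molecule, 5 cuts → 6 fragments:
  2506 − 0 = 2506 bp
  3264 − 2506 = 758 bp
  4819 − 3264 = 1555 bp
  5823 − 4819 = 1004 bp
  6386 − 5823 = 563 bp
  8262 − 6386 = 1876 bp
Sorted largest to smallest: 2506, 1876, 1555, 1004, 758, 563 bp.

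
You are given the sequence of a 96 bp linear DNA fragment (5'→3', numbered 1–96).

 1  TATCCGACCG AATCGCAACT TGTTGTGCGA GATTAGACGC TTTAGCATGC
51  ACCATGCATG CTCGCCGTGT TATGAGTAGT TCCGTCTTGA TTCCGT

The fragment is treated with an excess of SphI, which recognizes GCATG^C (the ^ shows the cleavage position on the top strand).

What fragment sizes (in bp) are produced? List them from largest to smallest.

SphI sites (GCATGC) start at positions 45, 56.
SphI cuts after base 5 of each site (before the last base), so after positions 49, 60.
Linear molecule, 2 cuts → 3 fragments:
  1–49 → 49 bp
  50–60 → 11 bp
  61–96 → 36 bp
Sorted largest to smallest: 49, 36, 11 bp.

49, 36, 11 bp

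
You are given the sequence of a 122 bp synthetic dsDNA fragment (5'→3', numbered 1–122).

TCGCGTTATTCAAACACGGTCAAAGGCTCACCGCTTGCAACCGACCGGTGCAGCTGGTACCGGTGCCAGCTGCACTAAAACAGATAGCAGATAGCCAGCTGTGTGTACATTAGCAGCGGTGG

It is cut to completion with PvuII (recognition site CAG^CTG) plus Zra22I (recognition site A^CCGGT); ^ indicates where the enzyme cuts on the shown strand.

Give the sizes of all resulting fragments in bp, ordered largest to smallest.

PvuII sites (CAGCTG) start at positions 51, 67, 96.
PvuII cuts after base 3 of each site, so after positions 53, 69, 98.
Zra22I sites (ACCGGT) start at positions 44, 59.
Zra22I cuts after the first base of each site, so after positions 44, 59.
Combined cut positions: 44, 53, 59, 69, 98.
Linear molecule, 5 cuts → 6 fragments:
  1–44 → 44 bp
  45–53 → 9 bp
  54–59 → 6 bp
  60–69 → 10 bp
  70–98 → 29 bp
  99–122 → 24 bp
Sorted largest to smallest: 44, 29, 24, 10, 9, 6 bp.

44, 29, 24, 10, 9, 6 bp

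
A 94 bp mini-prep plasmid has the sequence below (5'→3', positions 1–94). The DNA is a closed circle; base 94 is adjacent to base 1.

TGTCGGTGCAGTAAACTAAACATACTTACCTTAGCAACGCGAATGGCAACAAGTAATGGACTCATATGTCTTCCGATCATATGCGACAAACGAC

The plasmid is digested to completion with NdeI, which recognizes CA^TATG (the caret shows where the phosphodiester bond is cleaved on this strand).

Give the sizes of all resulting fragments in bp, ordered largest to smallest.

NdeI sites (CATATG) start at positions 63, 78.
NdeI cuts after base 2 of each site, so after positions 64, 79.
Circular molecule, 2 cuts → 2 fragments:
  65–79 → 15 bp
  80–94 then 1–64 → 15 + 64 = 79 bp
Sorted largest to smallest: 79, 15 bp.

79, 15 bp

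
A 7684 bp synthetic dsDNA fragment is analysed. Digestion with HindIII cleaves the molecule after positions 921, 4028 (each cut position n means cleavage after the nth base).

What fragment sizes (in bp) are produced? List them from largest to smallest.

Linear molecule, 2 cuts → 3 fragments:
  921 − 0 = 921 bp
  4028 − 921 = 3107 bp
  7684 − 4028 = 3656 bp
Sorted largest to smallest: 3656, 3107, 921 bp.

3656, 3107, 921 bp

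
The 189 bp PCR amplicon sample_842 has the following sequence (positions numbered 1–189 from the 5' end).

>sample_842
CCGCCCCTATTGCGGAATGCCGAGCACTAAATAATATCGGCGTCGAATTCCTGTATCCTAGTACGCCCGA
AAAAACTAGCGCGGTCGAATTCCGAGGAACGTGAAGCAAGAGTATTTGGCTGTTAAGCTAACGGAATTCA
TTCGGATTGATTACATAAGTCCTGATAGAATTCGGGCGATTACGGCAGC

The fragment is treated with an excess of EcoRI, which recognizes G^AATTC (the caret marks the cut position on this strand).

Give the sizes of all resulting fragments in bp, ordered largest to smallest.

EcoRI sites (GAATTC) start at positions 45, 87, 134, 168.
EcoRI cuts after the first base of each site, so after positions 45, 87, 134, 168.
Linear molecule, 4 cuts → 5 fragments:
  1–45 → 45 bp
  46–87 → 42 bp
  88–134 → 47 bp
  135–168 → 34 bp
  169–189 → 21 bp
Sorted largest to smallest: 47, 45, 42, 34, 21 bp.

47, 45, 42, 34, 21 bp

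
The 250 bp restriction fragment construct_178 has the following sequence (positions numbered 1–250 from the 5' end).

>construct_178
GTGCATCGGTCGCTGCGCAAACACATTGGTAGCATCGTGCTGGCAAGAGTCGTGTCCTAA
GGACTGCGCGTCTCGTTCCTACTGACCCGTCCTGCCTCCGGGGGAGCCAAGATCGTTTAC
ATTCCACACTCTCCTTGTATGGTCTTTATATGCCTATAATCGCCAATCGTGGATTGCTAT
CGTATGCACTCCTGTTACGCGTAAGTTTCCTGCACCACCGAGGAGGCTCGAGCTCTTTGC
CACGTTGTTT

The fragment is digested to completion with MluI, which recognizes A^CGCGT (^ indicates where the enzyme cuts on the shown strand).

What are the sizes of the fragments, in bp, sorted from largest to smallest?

197, 53 bp

The MluI site (ACGCGT) starts at position 197.
MluI cuts after the first base of each site, so after position 197.
Linear molecule, 1 cut → 2 fragments:
  1–197 → 197 bp
  198–250 → 53 bp
Sorted largest to smallest: 197, 53 bp.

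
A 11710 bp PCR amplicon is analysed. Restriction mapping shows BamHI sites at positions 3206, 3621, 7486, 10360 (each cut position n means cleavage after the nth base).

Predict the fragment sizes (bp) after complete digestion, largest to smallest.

Linear molecule, 4 cuts → 5 fragments:
  3206 − 0 = 3206 bp
  3621 − 3206 = 415 bp
  7486 − 3621 = 3865 bp
  10360 − 7486 = 2874 bp
  11710 − 10360 = 1350 bp
Sorted largest to smallest: 3865, 3206, 2874, 1350, 415 bp.

3865, 3206, 2874, 1350, 415 bp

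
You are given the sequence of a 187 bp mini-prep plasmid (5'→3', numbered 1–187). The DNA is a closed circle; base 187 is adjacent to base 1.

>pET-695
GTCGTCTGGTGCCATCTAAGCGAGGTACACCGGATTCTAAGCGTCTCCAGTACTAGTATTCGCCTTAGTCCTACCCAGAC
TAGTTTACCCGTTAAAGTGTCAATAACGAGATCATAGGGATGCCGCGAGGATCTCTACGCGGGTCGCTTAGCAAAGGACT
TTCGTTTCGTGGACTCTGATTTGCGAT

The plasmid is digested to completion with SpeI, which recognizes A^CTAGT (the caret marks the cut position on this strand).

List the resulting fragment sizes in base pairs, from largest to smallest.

SpeI sites (ACTAGT) start at positions 52, 79.
SpeI cuts after the first base of each site, so after positions 52, 79.
Circular molecule, 2 cuts → 2 fragments:
  53–79 → 27 bp
  80–187 then 1–52 → 108 + 52 = 160 bp
Sorted largest to smallest: 160, 27 bp.

160, 27 bp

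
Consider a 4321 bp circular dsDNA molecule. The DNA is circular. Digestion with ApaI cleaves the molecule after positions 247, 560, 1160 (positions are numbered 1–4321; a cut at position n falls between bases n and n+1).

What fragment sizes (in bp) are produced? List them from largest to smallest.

Circular molecule, 3 cuts → 3 fragments:
  560 − 247 = 313 bp
  1160 − 560 = 600 bp
  wrap: 4321 − 1160 + 247 = 3408 bp
Sorted largest to smallest: 3408, 600, 313 bp.

3408, 600, 313 bp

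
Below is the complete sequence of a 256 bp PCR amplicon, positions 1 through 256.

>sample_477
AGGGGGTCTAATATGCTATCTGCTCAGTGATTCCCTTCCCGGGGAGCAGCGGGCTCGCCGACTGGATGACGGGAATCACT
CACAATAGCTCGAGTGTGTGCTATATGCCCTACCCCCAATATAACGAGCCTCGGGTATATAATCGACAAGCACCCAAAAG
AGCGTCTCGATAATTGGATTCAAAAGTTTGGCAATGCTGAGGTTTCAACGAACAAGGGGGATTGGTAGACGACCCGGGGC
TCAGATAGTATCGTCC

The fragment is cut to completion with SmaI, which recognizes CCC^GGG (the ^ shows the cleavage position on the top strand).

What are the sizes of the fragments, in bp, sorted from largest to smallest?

SmaI sites (CCCGGG) start at positions 38, 233.
SmaI cuts after base 3 of each site, so after positions 40, 235.
Linear molecule, 2 cuts → 3 fragments:
  1–40 → 40 bp
  41–235 → 195 bp
  236–256 → 21 bp
Sorted largest to smallest: 195, 40, 21 bp.

195, 40, 21 bp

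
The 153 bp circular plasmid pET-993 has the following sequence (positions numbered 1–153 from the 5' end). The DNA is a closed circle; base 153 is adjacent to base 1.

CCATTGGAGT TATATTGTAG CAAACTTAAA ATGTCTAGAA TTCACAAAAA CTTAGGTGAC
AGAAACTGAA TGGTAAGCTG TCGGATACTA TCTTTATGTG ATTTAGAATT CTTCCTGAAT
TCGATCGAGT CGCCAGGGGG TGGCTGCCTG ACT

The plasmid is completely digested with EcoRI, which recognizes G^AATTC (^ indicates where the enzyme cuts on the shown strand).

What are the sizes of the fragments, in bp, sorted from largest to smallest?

EcoRI sites (GAATTC) start at positions 38, 106, 117.
EcoRI cuts after the first base of each site, so after positions 38, 106, 117.
Circular molecule, 3 cuts → 3 fragments:
  39–106 → 68 bp
  107–117 → 11 bp
  118–153 then 1–38 → 36 + 38 = 74 bp
Sorted largest to smallest: 74, 68, 11 bp.

74, 68, 11 bp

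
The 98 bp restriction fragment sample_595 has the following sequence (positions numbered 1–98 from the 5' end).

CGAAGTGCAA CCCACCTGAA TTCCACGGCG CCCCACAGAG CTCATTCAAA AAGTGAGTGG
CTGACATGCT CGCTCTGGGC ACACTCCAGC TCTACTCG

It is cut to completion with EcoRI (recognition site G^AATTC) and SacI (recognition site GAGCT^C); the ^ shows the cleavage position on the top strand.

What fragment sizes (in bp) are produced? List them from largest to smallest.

The EcoRI site (GAATTC) starts at position 18.
EcoRI cuts after the first base of each site, so after position 18.
The SacI site (GAGCTC) starts at position 38.
SacI cuts after base 5 of each site (before the last base), so after position 42.
Combined cut positions: 18, 42.
Linear molecule, 2 cuts → 3 fragments:
  1–18 → 18 bp
  19–42 → 24 bp
  43–98 → 56 bp
Sorted largest to smallest: 56, 24, 18 bp.

56, 24, 18 bp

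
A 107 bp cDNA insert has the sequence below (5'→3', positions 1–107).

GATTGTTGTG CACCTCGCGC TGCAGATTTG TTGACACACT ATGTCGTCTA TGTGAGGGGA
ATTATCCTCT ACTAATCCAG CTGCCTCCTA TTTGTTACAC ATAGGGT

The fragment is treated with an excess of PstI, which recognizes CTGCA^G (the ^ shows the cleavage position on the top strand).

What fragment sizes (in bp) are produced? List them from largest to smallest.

83, 24 bp

The PstI site (CTGCAG) starts at position 20.
PstI cuts after base 5 of each site (before the last base), so after position 24.
Linear molecule, 1 cut → 2 fragments:
  1–24 → 24 bp
  25–107 → 83 bp
Sorted largest to smallest: 83, 24 bp.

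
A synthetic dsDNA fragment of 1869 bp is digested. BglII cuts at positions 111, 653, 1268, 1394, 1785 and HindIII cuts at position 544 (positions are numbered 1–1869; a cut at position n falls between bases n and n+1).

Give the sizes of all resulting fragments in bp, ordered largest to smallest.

Combined cut positions (sorted): 111, 544, 653, 1268, 1394, 1785.
Linear molecule, 6 cuts → 7 fragments:
  111 − 0 = 111 bp
  544 − 111 = 433 bp
  653 − 544 = 109 bp
  1268 − 653 = 615 bp
  1394 − 1268 = 126 bp
  1785 − 1394 = 391 bp
  1869 − 1785 = 84 bp
Sorted largest to smallest: 615, 433, 391, 126, 111, 109, 84 bp.

615, 433, 391, 126, 111, 109, 84 bp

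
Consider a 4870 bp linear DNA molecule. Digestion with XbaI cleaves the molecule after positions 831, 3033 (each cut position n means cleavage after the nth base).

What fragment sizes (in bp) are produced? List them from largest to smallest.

Linear molecule, 2 cuts → 3 fragments:
  831 − 0 = 831 bp
  3033 − 831 = 2202 bp
  4870 − 3033 = 1837 bp
Sorted largest to smallest: 2202, 1837, 831 bp.

2202, 1837, 831 bp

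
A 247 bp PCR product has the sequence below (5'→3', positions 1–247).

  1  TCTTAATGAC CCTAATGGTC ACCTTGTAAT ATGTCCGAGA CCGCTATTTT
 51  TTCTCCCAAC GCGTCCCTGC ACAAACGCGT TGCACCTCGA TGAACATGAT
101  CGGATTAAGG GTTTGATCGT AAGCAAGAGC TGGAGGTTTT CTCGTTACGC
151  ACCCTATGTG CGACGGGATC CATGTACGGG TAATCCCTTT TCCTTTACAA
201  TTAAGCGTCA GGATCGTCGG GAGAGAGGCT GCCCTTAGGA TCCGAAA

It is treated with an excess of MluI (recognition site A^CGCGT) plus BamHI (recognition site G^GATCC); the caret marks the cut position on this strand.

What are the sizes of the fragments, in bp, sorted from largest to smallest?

91, 72, 59, 16, 9 bp

MluI sites (ACGCGT) start at positions 59, 75.
MluI cuts after the first base of each site, so after positions 59, 75.
BamHI sites (GGATCC) start at positions 166, 238.
BamHI cuts after the first base of each site, so after positions 166, 238.
Combined cut positions: 59, 75, 166, 238.
Linear molecule, 4 cuts → 5 fragments:
  1–59 → 59 bp
  60–75 → 16 bp
  76–166 → 91 bp
  167–238 → 72 bp
  239–247 → 9 bp
Sorted largest to smallest: 91, 72, 59, 16, 9 bp.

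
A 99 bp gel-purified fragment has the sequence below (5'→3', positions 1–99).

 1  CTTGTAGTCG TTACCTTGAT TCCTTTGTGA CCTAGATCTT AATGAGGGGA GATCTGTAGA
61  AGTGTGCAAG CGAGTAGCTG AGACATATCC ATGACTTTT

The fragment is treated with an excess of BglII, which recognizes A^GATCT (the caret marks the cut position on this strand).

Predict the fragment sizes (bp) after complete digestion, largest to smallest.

49, 34, 16 bp

BglII sites (AGATCT) start at positions 34, 50.
BglII cuts after the first base of each site, so after positions 34, 50.
Linear molecule, 2 cuts → 3 fragments:
  1–34 → 34 bp
  35–50 → 16 bp
  51–99 → 49 bp
Sorted largest to smallest: 49, 34, 16 bp.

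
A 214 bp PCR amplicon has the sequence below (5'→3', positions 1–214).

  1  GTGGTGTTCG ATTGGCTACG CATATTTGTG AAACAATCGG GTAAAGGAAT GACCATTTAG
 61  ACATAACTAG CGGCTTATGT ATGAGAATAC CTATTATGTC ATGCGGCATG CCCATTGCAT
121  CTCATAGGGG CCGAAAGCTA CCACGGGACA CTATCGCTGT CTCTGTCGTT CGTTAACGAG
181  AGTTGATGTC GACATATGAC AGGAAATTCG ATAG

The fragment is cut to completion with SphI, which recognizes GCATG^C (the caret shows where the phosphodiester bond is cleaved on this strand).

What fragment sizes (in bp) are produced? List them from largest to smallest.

110, 104 bp

The SphI site (GCATGC) starts at position 106.
SphI cuts after base 5 of each site (before the last base), so after position 110.
Linear molecule, 1 cut → 2 fragments:
  1–110 → 110 bp
  111–214 → 104 bp
Sorted largest to smallest: 110, 104 bp.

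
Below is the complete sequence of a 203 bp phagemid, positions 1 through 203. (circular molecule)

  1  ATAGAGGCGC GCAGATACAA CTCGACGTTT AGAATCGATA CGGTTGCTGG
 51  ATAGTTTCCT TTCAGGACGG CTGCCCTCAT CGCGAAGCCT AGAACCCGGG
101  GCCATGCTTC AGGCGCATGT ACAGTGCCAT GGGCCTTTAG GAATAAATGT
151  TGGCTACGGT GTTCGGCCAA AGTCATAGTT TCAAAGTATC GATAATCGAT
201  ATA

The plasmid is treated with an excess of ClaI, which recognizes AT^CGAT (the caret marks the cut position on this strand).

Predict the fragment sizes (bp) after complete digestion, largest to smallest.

ClaI sites (ATCGAT) start at positions 34, 188, 195.
ClaI cuts after base 2 of each site, so after positions 35, 189, 196.
Circular molecule, 3 cuts → 3 fragments:
  36–189 → 154 bp
  190–196 → 7 bp
  197–203 then 1–35 → 7 + 35 = 42 bp
Sorted largest to smallest: 154, 42, 7 bp.

154, 42, 7 bp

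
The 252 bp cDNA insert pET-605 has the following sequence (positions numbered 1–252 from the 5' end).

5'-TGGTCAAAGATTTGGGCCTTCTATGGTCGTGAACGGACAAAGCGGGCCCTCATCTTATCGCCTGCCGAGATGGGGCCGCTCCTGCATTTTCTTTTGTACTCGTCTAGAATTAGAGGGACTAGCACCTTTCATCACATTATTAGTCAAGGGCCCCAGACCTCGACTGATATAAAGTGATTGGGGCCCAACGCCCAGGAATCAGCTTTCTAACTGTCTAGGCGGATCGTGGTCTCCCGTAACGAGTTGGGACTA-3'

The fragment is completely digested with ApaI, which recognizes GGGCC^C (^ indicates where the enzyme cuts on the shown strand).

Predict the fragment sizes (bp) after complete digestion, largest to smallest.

ApaI sites (GGGCCC) start at positions 44, 148, 181.
ApaI cuts after base 5 of each site (before the last base), so after positions 48, 152, 185.
Linear molecule, 3 cuts → 4 fragments:
  1–48 → 48 bp
  49–152 → 104 bp
  153–185 → 33 bp
  186–252 → 67 bp
Sorted largest to smallest: 104, 67, 48, 33 bp.

104, 67, 48, 33 bp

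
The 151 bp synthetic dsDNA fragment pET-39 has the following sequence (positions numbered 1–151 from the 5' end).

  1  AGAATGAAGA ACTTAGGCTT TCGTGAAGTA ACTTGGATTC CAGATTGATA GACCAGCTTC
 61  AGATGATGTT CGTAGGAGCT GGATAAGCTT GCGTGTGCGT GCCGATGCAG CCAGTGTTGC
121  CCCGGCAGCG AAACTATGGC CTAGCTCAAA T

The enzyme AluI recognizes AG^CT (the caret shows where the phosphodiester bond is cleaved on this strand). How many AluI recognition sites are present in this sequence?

4

AGCT occurs starting at positions 55, 77, 86, 143.
AluI cuts at 4 sites.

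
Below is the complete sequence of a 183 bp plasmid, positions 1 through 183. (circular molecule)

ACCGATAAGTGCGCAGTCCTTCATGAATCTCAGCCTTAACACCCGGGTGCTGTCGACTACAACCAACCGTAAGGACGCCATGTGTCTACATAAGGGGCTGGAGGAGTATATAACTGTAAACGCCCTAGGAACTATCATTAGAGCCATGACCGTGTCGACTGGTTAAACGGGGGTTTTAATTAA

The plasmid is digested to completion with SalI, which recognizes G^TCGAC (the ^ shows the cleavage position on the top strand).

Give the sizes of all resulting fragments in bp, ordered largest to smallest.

102, 81 bp

SalI sites (GTCGAC) start at positions 52, 154.
SalI cuts after the first base of each site, so after positions 52, 154.
Circular molecule, 2 cuts → 2 fragments:
  53–154 → 102 bp
  155–183 then 1–52 → 29 + 52 = 81 bp
Sorted largest to smallest: 102, 81 bp.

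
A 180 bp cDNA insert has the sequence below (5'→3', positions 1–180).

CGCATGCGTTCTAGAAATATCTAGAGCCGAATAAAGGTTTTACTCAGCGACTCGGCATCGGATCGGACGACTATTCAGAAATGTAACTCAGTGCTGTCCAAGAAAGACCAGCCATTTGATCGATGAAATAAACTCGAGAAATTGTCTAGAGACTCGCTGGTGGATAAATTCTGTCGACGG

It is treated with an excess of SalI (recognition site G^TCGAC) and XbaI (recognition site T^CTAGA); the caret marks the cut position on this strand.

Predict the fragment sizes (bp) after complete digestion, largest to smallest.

125, 28, 10, 10, 7 bp

The SalI site (GTCGAC) starts at position 173.
SalI cuts after the first base of each site, so after position 173.
XbaI sites (TCTAGA) start at positions 10, 20, 145.
XbaI cuts after the first base of each site, so after positions 10, 20, 145.
Combined cut positions: 10, 20, 145, 173.
Linear molecule, 4 cuts → 5 fragments:
  1–10 → 10 bp
  11–20 → 10 bp
  21–145 → 125 bp
  146–173 → 28 bp
  174–180 → 7 bp
Sorted largest to smallest: 125, 28, 10, 10, 7 bp.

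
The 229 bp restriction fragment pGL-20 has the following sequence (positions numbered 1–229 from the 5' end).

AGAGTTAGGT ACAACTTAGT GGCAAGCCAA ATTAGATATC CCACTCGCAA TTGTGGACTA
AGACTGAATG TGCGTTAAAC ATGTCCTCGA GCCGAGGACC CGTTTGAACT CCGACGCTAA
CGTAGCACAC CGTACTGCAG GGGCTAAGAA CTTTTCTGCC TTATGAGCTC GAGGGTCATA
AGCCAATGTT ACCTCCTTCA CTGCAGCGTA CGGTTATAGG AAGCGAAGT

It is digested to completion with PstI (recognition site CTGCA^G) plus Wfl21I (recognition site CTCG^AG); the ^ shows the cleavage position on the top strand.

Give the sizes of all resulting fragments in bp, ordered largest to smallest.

PstI sites (CTGCAG) start at positions 135, 201.
PstI cuts after base 5 of each site (before the last base), so after positions 139, 205.
Wfl21I sites (CTCGAG) start at positions 86, 168.
Wfl21I cuts after base 4 of each site, so after positions 89, 171.
Combined cut positions: 89, 139, 171, 205.
Linear molecule, 4 cuts → 5 fragments:
  1–89 → 89 bp
  90–139 → 50 bp
  140–171 → 32 bp
  172–205 → 34 bp
  206–229 → 24 bp
Sorted largest to smallest: 89, 50, 34, 32, 24 bp.

89, 50, 34, 32, 24 bp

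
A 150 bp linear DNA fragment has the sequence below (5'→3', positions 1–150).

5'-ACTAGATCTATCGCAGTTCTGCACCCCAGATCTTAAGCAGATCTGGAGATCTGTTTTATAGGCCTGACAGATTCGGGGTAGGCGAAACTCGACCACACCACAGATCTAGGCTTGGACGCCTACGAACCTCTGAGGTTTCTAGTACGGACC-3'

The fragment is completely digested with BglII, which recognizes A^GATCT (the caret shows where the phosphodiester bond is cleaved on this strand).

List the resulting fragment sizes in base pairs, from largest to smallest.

55, 48, 24, 11, 8, 4 bp

BglII sites (AGATCT) start at positions 4, 28, 39, 47, 102.
BglII cuts after the first base of each site, so after positions 4, 28, 39, 47, 102.
Linear molecule, 5 cuts → 6 fragments:
  1–4 → 4 bp
  5–28 → 24 bp
  29–39 → 11 bp
  40–47 → 8 bp
  48–102 → 55 bp
  103–150 → 48 bp
Sorted largest to smallest: 55, 48, 24, 11, 8, 4 bp.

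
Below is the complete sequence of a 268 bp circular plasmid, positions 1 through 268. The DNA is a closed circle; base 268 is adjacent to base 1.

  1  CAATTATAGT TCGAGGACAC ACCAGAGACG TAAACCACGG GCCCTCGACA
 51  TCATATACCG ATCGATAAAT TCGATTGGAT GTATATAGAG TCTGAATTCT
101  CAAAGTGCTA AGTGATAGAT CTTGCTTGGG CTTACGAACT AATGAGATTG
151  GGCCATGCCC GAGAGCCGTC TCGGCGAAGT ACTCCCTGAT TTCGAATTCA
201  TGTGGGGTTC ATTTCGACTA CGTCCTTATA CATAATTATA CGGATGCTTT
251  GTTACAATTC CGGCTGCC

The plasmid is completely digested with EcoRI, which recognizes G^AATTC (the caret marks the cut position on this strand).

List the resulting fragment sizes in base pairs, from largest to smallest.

EcoRI sites (GAATTC) start at positions 94, 194.
EcoRI cuts after the first base of each site, so after positions 94, 194.
Circular molecule, 2 cuts → 2 fragments:
  95–194 → 100 bp
  195–268 then 1–94 → 74 + 94 = 168 bp
Sorted largest to smallest: 168, 100 bp.

168, 100 bp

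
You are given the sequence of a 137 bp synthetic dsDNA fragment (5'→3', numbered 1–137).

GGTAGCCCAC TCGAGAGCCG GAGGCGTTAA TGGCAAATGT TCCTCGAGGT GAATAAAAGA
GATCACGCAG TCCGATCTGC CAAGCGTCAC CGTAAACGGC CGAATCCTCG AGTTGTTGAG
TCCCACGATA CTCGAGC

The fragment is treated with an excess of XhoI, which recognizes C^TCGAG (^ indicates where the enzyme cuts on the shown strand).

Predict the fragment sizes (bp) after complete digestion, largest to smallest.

64, 33, 24, 10, 6 bp

XhoI sites (CTCGAG) start at positions 10, 43, 107, 131.
XhoI cuts after the first base of each site, so after positions 10, 43, 107, 131.
Linear molecule, 4 cuts → 5 fragments:
  1–10 → 10 bp
  11–43 → 33 bp
  44–107 → 64 bp
  108–131 → 24 bp
  132–137 → 6 bp
Sorted largest to smallest: 64, 33, 24, 10, 6 bp.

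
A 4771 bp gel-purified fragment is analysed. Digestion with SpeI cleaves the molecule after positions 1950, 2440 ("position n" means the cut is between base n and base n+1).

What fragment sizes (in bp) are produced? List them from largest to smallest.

2331, 1950, 490 bp

Linear molecule, 2 cuts → 3 fragments:
  1950 − 0 = 1950 bp
  2440 − 1950 = 490 bp
  4771 − 2440 = 2331 bp
Sorted largest to smallest: 2331, 1950, 490 bp.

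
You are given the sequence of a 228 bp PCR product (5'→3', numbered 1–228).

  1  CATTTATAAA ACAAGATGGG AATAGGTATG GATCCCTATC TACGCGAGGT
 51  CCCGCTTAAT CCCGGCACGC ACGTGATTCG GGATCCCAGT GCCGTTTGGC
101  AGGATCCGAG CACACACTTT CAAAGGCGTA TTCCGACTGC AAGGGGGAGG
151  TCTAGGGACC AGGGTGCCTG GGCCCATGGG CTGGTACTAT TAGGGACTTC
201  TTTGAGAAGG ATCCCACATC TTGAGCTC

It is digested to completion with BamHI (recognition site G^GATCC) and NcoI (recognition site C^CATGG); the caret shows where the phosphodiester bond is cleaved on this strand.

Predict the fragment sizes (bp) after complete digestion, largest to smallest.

72, 51, 35, 30, 21, 19 bp

BamHI sites (GGATCC) start at positions 30, 81, 102, 209.
BamHI cuts after the first base of each site, so after positions 30, 81, 102, 209.
The NcoI site (CCATGG) starts at position 174.
NcoI cuts after the first base of each site, so after position 174.
Combined cut positions: 30, 81, 102, 174, 209.
Linear molecule, 5 cuts → 6 fragments:
  1–30 → 30 bp
  31–81 → 51 bp
  82–102 → 21 bp
  103–174 → 72 bp
  175–209 → 35 bp
  210–228 → 19 bp
Sorted largest to smallest: 72, 51, 35, 30, 21, 19 bp.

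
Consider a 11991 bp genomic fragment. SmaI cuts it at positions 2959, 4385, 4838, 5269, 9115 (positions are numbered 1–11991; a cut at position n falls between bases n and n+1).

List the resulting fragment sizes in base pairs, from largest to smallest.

3846, 2959, 2876, 1426, 453, 431 bp

Linear molecule, 5 cuts → 6 fragments:
  2959 − 0 = 2959 bp
  4385 − 2959 = 1426 bp
  4838 − 4385 = 453 bp
  5269 − 4838 = 431 bp
  9115 − 5269 = 3846 bp
  11991 − 9115 = 2876 bp
Sorted largest to smallest: 3846, 2959, 2876, 1426, 453, 431 bp.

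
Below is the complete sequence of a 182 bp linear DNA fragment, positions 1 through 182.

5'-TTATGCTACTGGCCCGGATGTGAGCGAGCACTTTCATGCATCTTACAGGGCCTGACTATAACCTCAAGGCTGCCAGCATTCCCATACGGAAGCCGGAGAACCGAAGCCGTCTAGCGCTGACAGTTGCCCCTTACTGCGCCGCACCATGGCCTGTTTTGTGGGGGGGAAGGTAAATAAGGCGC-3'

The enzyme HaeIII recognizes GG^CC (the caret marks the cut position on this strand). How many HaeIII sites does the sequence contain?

GGCC occurs starting at positions 11, 49, 148.
HaeIII cuts at 3 sites.

3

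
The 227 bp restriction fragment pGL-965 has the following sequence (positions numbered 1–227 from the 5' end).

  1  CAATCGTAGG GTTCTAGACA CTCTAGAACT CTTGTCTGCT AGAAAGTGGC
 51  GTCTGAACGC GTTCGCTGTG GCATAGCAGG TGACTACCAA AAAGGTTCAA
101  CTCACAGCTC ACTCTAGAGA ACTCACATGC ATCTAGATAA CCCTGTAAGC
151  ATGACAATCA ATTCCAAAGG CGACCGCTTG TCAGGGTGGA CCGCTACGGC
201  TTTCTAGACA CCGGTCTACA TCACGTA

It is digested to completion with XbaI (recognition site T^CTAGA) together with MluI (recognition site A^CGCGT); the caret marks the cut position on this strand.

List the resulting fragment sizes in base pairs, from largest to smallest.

XbaI sites (TCTAGA) start at positions 13, 22, 113, 132, 203.
XbaI cuts after the first base of each site, so after positions 13, 22, 113, 132, 203.
The MluI site (ACGCGT) starts at position 57.
MluI cuts after the first base of each site, so after position 57.
Combined cut positions: 13, 22, 57, 113, 132, 203.
Linear molecule, 6 cuts → 7 fragments:
  1–13 → 13 bp
  14–22 → 9 bp
  23–57 → 35 bp
  58–113 → 56 bp
  114–132 → 19 bp
  133–203 → 71 bp
  204–227 → 24 bp
Sorted largest to smallest: 71, 56, 35, 24, 19, 13, 9 bp.

71, 56, 35, 24, 19, 13, 9 bp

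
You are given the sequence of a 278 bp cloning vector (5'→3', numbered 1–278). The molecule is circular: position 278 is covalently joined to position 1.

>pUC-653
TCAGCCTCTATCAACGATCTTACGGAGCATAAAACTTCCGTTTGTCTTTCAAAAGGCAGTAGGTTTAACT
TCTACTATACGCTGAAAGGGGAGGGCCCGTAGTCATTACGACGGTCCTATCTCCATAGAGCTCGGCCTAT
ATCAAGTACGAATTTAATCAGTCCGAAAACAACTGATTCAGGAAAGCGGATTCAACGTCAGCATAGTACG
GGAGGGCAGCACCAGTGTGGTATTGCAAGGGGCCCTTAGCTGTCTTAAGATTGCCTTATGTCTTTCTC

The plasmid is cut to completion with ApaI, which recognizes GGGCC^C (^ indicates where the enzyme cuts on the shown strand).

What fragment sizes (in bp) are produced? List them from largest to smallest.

147, 131 bp

ApaI sites (GGGCCC) start at positions 93, 240.
ApaI cuts after base 5 of each site (before the last base), so after positions 97, 244.
Circular molecule, 2 cuts → 2 fragments:
  98–244 → 147 bp
  245–278 then 1–97 → 34 + 97 = 131 bp
Sorted largest to smallest: 147, 131 bp.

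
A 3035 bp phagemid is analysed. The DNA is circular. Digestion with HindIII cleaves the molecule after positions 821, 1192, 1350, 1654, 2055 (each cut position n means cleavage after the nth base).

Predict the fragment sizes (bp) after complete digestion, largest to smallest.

Circular molecule, 5 cuts → 5 fragments:
  1192 − 821 = 371 bp
  1350 − 1192 = 158 bp
  1654 − 1350 = 304 bp
  2055 − 1654 = 401 bp
  wrap: 3035 − 2055 + 821 = 1801 bp
Sorted largest to smallest: 1801, 401, 371, 304, 158 bp.

1801, 401, 371, 304, 158 bp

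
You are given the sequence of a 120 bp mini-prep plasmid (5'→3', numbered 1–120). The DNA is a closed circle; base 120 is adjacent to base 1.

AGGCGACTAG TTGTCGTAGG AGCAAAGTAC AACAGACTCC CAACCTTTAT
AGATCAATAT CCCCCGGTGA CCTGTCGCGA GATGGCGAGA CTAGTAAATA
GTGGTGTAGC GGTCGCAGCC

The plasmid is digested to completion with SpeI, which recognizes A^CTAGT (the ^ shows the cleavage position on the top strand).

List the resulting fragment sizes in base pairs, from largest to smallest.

SpeI sites (ACTAGT) start at positions 6, 90.
SpeI cuts after the first base of each site, so after positions 6, 90.
Circular molecule, 2 cuts → 2 fragments:
  7–90 → 84 bp
  91–120 then 1–6 → 30 + 6 = 36 bp
Sorted largest to smallest: 84, 36 bp.

84, 36 bp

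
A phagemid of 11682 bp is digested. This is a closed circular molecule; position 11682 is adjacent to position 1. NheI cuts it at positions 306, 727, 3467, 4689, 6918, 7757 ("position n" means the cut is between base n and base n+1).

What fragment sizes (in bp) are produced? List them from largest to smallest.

4231, 2740, 2229, 1222, 839, 421 bp

Circular molecule, 6 cuts → 6 fragments:
  727 − 306 = 421 bp
  3467 − 727 = 2740 bp
  4689 − 3467 = 1222 bp
  6918 − 4689 = 2229 bp
  7757 − 6918 = 839 bp
  wrap: 11682 − 7757 + 306 = 4231 bp
Sorted largest to smallest: 4231, 2740, 2229, 1222, 839, 421 bp.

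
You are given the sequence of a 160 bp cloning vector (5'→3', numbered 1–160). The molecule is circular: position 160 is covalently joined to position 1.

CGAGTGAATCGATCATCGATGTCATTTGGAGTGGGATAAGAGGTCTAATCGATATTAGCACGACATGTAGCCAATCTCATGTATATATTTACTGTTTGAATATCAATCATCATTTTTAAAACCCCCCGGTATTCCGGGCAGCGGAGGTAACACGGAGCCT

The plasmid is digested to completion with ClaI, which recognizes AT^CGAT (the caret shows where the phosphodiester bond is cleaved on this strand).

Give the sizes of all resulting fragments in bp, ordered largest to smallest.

ClaI sites (ATCGAT) start at positions 8, 15, 48.
ClaI cuts after base 2 of each site, so after positions 9, 16, 49.
Circular molecule, 3 cuts → 3 fragments:
  10–16 → 7 bp
  17–49 → 33 bp
  50–160 then 1–9 → 111 + 9 = 120 bp
Sorted largest to smallest: 120, 33, 7 bp.

120, 33, 7 bp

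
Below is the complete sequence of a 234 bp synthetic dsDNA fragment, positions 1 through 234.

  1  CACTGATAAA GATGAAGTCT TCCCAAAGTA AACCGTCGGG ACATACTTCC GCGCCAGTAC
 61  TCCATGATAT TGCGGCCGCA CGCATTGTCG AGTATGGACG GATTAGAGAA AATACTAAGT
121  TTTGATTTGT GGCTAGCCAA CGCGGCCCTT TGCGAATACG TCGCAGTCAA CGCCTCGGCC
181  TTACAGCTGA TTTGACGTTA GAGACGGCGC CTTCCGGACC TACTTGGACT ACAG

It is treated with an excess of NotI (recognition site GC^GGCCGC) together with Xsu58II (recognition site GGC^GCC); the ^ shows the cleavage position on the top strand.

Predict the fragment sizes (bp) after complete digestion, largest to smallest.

The NotI site (GCGGCCGC) starts at position 72.
NotI cuts after base 2 of each site, so after position 73.
The Xsu58II site (GGCGCC) starts at position 206.
Xsu58II cuts after base 3 of each site, so after position 208.
Combined cut positions: 73, 208.
Linear molecule, 2 cuts → 3 fragments:
  1–73 → 73 bp
  74–208 → 135 bp
  209–234 → 26 bp
Sorted largest to smallest: 135, 73, 26 bp.

135, 73, 26 bp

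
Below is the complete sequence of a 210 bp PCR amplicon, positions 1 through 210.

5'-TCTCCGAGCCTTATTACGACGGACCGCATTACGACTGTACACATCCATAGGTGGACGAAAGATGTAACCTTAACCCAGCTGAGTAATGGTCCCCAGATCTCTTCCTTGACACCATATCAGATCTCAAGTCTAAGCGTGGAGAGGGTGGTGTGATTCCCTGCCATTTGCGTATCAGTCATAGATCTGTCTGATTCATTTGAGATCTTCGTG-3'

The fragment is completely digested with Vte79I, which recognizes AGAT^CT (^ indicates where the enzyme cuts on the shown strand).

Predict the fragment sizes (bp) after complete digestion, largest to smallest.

98, 61, 24, 20, 7 bp

Vte79I sites (AGATCT) start at positions 95, 119, 180, 200.
Vte79I cuts after base 4 of each site, so after positions 98, 122, 183, 203.
Linear molecule, 4 cuts → 5 fragments:
  1–98 → 98 bp
  99–122 → 24 bp
  123–183 → 61 bp
  184–203 → 20 bp
  204–210 → 7 bp
Sorted largest to smallest: 98, 61, 24, 20, 7 bp.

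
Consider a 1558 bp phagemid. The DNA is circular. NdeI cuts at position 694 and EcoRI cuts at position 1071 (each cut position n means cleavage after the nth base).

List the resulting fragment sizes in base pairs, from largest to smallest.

Combined cut positions (sorted): 694, 1071.
Circular molecule, 2 cuts → 2 fragments:
  1071 − 694 = 377 bp
  wrap: 1558 − 1071 + 694 = 1181 bp
Sorted largest to smallest: 1181, 377 bp.

1181, 377 bp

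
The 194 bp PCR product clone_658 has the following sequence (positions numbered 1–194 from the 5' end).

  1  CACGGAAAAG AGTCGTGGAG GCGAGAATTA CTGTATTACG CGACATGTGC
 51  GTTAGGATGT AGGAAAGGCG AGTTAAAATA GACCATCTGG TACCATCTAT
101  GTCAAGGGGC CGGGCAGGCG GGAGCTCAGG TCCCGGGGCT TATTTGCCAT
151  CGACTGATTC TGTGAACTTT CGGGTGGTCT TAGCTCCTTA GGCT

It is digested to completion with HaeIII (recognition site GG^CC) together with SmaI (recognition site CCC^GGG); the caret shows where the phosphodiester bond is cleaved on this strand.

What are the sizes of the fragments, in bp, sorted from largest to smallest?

The HaeIII site (GGCC) starts at position 108.
HaeIII cuts after base 2 of each site, so after position 109.
The SmaI site (CCCGGG) starts at position 132.
SmaI cuts after base 3 of each site, so after position 134.
Combined cut positions: 109, 134.
Linear molecule, 2 cuts → 3 fragments:
  1–109 → 109 bp
  110–134 → 25 bp
  135–194 → 60 bp
Sorted largest to smallest: 109, 60, 25 bp.

109, 60, 25 bp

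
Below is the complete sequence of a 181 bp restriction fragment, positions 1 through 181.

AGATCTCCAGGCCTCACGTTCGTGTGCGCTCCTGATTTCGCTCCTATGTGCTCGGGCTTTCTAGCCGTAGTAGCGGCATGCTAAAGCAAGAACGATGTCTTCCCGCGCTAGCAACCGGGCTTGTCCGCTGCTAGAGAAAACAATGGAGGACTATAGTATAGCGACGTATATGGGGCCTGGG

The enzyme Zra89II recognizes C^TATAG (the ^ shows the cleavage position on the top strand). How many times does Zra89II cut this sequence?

CTATAG occurs starting at position 151.
Zra89II cuts at 1 site.

1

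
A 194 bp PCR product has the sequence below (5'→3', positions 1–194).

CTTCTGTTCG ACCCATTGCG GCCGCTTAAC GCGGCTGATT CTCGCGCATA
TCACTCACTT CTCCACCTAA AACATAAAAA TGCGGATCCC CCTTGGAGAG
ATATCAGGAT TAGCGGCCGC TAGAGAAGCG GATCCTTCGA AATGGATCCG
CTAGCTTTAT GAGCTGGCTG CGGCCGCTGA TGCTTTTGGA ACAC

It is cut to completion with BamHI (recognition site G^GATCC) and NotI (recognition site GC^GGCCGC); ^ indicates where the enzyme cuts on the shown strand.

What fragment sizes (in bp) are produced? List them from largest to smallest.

BamHI sites (GGATCC) start at positions 84, 130, 144.
BamHI cuts after the first base of each site, so after positions 84, 130, 144.
NotI sites (GCGGCCGC) start at positions 18, 113, 170.
NotI cuts after base 2 of each site, so after positions 19, 114, 171.
Combined cut positions: 19, 84, 114, 130, 144, 171.
Linear molecule, 6 cuts → 7 fragments:
  1–19 → 19 bp
  20–84 → 65 bp
  85–114 → 30 bp
  115–130 → 16 bp
  131–144 → 14 bp
  145–171 → 27 bp
  172–194 → 23 bp
Sorted largest to smallest: 65, 30, 27, 23, 19, 16, 14 bp.

65, 30, 27, 23, 19, 16, 14 bp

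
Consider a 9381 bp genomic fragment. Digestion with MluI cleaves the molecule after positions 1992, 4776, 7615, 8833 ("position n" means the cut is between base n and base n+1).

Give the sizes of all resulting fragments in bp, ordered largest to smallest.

2839, 2784, 1992, 1218, 548 bp

Linear molecule, 4 cuts → 5 fragments:
  1992 − 0 = 1992 bp
  4776 − 1992 = 2784 bp
  7615 − 4776 = 2839 bp
  8833 − 7615 = 1218 bp
  9381 − 8833 = 548 bp
Sorted largest to smallest: 2839, 2784, 1992, 1218, 548 bp.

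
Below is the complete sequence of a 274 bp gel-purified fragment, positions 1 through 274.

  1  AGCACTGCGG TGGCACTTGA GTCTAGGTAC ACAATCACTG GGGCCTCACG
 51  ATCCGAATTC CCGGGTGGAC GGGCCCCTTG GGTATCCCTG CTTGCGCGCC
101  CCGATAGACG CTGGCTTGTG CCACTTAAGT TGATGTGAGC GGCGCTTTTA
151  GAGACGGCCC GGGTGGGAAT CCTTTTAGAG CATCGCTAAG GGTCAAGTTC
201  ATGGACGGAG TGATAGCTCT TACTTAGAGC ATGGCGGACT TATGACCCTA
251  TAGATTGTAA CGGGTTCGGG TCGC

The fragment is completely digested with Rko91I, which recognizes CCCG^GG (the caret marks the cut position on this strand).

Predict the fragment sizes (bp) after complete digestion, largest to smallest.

Rko91I sites (CCCGGG) start at positions 60, 158.
Rko91I cuts after base 4 of each site, so after positions 63, 161.
Linear molecule, 2 cuts → 3 fragments:
  1–63 → 63 bp
  64–161 → 98 bp
  162–274 → 113 bp
Sorted largest to smallest: 113, 98, 63 bp.

113, 98, 63 bp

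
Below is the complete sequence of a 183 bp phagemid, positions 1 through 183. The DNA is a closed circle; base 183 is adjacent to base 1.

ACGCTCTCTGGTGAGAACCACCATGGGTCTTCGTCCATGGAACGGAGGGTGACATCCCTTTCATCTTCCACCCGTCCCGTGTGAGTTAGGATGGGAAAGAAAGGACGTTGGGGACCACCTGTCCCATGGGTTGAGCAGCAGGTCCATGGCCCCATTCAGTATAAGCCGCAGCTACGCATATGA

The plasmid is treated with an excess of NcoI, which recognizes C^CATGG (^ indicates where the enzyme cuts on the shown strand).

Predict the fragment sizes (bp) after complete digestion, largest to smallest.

89, 60, 20, 14 bp

NcoI sites (CCATGG) start at positions 21, 35, 124, 144.
NcoI cuts after the first base of each site, so after positions 21, 35, 124, 144.
Circular molecule, 4 cuts → 4 fragments:
  22–35 → 14 bp
  36–124 → 89 bp
  125–144 → 20 bp
  145–183 then 1–21 → 39 + 21 = 60 bp
Sorted largest to smallest: 89, 60, 20, 14 bp.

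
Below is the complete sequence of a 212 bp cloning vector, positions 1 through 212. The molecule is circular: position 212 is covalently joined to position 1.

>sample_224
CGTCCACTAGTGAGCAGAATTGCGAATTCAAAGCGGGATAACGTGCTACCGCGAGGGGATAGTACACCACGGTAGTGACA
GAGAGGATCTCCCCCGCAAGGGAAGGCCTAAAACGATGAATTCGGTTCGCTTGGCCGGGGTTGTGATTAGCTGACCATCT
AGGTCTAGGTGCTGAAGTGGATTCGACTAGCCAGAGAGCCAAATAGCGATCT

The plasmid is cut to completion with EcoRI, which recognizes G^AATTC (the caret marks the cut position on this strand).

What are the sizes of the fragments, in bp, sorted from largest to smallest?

EcoRI sites (GAATTC) start at positions 24, 118.
EcoRI cuts after the first base of each site, so after positions 24, 118.
Circular molecule, 2 cuts → 2 fragments:
  25–118 → 94 bp
  119–212 then 1–24 → 94 + 24 = 118 bp
Sorted largest to smallest: 118, 94 bp.

118, 94 bp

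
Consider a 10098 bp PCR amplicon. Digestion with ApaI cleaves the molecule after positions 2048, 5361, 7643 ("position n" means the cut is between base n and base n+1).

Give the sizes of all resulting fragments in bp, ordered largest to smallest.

3313, 2455, 2282, 2048 bp

Linear molecule, 3 cuts → 4 fragments:
  2048 − 0 = 2048 bp
  5361 − 2048 = 3313 bp
  7643 − 5361 = 2282 bp
  10098 − 7643 = 2455 bp
Sorted largest to smallest: 3313, 2455, 2282, 2048 bp.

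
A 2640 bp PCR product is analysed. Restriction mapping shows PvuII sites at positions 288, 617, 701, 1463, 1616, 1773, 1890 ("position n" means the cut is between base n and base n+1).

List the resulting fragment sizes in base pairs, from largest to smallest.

Linear molecule, 7 cuts → 8 fragments:
  288 − 0 = 288 bp
  617 − 288 = 329 bp
  701 − 617 = 84 bp
  1463 − 701 = 762 bp
  1616 − 1463 = 153 bp
  1773 − 1616 = 157 bp
  1890 − 1773 = 117 bp
  2640 − 1890 = 750 bp
Sorted largest to smallest: 762, 750, 329, 288, 157, 153, 117, 84 bp.

762, 750, 329, 288, 157, 153, 117, 84 bp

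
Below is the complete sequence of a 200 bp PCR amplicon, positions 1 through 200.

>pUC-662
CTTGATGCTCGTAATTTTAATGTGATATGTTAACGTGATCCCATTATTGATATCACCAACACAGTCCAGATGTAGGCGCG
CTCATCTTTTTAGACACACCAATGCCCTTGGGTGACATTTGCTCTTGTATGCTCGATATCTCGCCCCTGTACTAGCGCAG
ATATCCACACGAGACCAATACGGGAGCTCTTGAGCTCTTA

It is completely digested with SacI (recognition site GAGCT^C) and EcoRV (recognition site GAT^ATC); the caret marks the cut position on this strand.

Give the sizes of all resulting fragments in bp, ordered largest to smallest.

SacI sites (GAGCTC) start at positions 184, 192.
SacI cuts after base 5 of each site (before the last base), so after positions 188, 196.
EcoRV sites (GATATC) start at positions 49, 135, 160.
EcoRV cuts after base 3 of each site, so after positions 51, 137, 162.
Combined cut positions: 51, 137, 162, 188, 196.
Linear molecule, 5 cuts → 6 fragments:
  1–51 → 51 bp
  52–137 → 86 bp
  138–162 → 25 bp
  163–188 → 26 bp
  189–196 → 8 bp
  197–200 → 4 bp
Sorted largest to smallest: 86, 51, 26, 25, 8, 4 bp.

86, 51, 26, 25, 8, 4 bp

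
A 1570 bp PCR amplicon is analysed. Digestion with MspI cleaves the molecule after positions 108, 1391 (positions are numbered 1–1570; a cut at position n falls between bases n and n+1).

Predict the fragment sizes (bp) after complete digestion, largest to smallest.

1283, 179, 108 bp

Linear molecule, 2 cuts → 3 fragments:
  108 − 0 = 108 bp
  1391 − 108 = 1283 bp
  1570 − 1391 = 179 bp
Sorted largest to smallest: 1283, 179, 108 bp.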